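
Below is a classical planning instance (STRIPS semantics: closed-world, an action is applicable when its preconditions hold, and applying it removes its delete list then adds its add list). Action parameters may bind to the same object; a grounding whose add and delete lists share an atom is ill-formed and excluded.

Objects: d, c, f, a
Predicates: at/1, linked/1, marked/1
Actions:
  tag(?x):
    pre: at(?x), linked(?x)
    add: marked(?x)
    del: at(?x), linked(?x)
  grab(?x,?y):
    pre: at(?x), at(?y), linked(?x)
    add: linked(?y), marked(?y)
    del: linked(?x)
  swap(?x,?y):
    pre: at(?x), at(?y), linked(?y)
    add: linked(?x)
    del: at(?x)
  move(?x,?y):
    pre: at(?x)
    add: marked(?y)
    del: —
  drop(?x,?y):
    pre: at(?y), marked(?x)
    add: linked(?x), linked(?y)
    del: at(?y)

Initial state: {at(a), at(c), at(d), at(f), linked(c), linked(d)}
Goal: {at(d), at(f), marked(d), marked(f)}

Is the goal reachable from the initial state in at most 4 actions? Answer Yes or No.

Yes

1. grab(d,f)  →  {at(a), at(c), at(d), at(f), linked(c), linked(f), marked(f)}
2. grab(c,d)  →  {at(a), at(c), at(d), at(f), linked(d), linked(f), marked(d), marked(f)}
optimal plan length = 2; 2 ≤ 4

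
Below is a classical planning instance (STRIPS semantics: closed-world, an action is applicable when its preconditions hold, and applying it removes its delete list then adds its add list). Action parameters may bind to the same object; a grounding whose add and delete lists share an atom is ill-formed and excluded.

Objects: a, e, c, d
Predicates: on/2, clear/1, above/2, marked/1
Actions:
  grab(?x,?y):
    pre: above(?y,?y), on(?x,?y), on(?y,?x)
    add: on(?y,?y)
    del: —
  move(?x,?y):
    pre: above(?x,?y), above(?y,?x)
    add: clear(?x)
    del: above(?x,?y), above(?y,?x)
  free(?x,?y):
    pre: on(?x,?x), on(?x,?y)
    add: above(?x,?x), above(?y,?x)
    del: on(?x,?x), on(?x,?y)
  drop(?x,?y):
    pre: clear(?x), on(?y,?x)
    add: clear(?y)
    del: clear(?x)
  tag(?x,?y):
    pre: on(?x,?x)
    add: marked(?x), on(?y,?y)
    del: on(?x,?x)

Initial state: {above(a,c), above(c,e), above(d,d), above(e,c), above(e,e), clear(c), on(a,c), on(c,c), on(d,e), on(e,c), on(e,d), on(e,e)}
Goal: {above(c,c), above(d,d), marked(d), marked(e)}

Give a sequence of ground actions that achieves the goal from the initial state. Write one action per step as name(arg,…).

1. free(c,c)  →  {above(a,c), above(c,c), above(c,e), above(d,d), above(e,c), above(e,e), clear(c), on(a,c), on(d,e), on(e,c), on(e,d), on(e,e)}
2. tag(e,d)  →  {above(a,c), above(c,c), above(c,e), above(d,d), above(e,c), above(e,e), clear(c), marked(e), on(a,c), on(d,d), on(d,e), on(e,c), on(e,d)}
3. tag(d,a)  →  {above(a,c), above(c,c), above(c,e), above(d,d), above(e,c), above(e,e), clear(c), marked(d), marked(e), on(a,a), on(a,c), on(d,e), on(e,c), on(e,d)}

free(c,c); tag(e,d); tag(d,a)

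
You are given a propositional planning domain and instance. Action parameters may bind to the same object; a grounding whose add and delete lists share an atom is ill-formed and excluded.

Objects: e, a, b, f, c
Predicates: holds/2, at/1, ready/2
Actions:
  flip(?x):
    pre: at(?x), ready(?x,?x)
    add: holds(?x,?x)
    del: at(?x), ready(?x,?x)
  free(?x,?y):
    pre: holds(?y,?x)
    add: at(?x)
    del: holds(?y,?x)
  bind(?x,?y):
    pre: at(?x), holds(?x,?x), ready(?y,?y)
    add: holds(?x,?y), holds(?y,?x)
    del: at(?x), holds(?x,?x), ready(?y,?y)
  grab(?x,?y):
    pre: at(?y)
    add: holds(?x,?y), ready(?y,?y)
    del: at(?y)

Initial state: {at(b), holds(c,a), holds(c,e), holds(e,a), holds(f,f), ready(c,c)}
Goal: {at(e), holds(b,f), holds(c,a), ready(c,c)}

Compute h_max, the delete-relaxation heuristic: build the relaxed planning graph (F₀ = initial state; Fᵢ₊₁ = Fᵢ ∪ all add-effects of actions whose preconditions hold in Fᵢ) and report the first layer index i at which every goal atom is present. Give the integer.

2

F0 = init (6 atoms)
F1 = F0 ∪ {at(a), at(e), at(f), holds(a,b), holds(b,b), holds(c,b), holds(e,b), holds(f,b), ready(b,b)}  (15 atoms)
F2 = F1 ∪ {holds(a,a), holds(a,e), holds(a,f), holds(b,a), holds(b,c), holds(b,e), holds(b,f), holds(c,f), holds(e,e), holds(e,f), holds(f,a), holds(f,c), holds(f,e), ready(a,a), ready(e,e), ready(f,f)}  (31 atoms)
goal ⊆ F2  ⇒  h_max = 2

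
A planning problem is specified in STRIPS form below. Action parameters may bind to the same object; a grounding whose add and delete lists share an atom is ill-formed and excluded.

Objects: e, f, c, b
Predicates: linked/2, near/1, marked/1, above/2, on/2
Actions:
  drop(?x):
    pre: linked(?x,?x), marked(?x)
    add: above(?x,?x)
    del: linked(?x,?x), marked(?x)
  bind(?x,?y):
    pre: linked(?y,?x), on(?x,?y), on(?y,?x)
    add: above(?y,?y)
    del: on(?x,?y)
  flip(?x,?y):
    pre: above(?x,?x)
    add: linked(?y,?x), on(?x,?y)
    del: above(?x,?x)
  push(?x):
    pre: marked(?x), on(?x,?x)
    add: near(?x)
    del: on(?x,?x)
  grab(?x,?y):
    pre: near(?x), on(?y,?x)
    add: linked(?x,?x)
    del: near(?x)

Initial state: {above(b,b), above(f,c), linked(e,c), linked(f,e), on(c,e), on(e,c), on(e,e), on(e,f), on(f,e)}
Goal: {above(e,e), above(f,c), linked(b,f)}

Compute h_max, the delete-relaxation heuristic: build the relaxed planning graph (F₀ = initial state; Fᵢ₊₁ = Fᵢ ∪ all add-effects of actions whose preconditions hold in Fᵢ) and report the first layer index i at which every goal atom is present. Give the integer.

2

F0 = init (9 atoms)
F1 = F0 ∪ {above(e,e), above(f,f), linked(b,b), linked(c,b), linked(e,b), linked(f,b), on(b,b), on(b,c), on(b,e), on(b,f)}  (19 atoms)
F2 = F1 ∪ {linked(b,e), linked(b,f), linked(c,e), linked(c,f), linked(e,e), linked(e,f), linked(f,f), on(e,b), on(f,b), on(f,c), on(f,f)}  (30 atoms)
goal ⊆ F2  ⇒  h_max = 2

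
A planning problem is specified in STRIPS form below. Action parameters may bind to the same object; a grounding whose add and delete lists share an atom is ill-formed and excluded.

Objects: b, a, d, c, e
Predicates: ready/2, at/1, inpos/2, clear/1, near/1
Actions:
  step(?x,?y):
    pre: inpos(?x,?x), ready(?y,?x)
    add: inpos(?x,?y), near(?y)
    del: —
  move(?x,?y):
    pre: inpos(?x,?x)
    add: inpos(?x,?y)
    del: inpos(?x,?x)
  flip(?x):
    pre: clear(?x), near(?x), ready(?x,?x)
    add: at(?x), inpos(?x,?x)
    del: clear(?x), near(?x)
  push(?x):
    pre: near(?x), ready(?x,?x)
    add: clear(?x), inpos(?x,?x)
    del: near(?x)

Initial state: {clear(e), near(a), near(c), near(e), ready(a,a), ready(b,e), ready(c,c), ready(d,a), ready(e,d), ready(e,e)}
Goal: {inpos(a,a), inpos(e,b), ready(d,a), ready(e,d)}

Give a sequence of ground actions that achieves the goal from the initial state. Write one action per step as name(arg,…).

flip(e); step(e,b); push(a)

1. flip(e)  →  {at(e), inpos(e,e), near(a), near(c), ready(a,a), ready(b,e), ready(c,c), ready(d,a), ready(e,d), ready(e,e)}
2. step(e,b)  →  {at(e), inpos(e,b), inpos(e,e), near(a), near(b), near(c), ready(a,a), ready(b,e), ready(c,c), ready(d,a), ready(e,d), ready(e,e)}
3. push(a)  →  {at(e), clear(a), inpos(a,a), inpos(e,b), inpos(e,e), near(b), near(c), ready(a,a), ready(b,e), ready(c,c), ready(d,a), ready(e,d), ready(e,e)}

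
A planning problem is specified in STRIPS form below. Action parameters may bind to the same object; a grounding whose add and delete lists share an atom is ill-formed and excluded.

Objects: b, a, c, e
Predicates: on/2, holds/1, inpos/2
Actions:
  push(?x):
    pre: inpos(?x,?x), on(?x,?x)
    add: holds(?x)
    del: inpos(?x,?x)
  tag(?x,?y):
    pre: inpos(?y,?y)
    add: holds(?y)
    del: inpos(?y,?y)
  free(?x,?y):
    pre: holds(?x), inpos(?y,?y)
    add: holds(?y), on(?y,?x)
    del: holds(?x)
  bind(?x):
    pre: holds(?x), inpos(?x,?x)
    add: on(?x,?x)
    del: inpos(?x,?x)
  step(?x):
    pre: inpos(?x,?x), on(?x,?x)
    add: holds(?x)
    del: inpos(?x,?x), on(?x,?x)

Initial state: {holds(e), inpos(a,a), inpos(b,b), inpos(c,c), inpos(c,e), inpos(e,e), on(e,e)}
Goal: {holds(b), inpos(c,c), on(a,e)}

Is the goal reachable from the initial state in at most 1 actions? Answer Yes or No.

1. tag(b,b)  →  {holds(b), holds(e), inpos(a,a), inpos(c,c), inpos(c,e), inpos(e,e), on(e,e)}
2. free(e,a)  →  {holds(a), holds(b), inpos(a,a), inpos(c,c), inpos(c,e), inpos(e,e), on(a,e), on(e,e)}
optimal plan length = 2; 2 > 1

No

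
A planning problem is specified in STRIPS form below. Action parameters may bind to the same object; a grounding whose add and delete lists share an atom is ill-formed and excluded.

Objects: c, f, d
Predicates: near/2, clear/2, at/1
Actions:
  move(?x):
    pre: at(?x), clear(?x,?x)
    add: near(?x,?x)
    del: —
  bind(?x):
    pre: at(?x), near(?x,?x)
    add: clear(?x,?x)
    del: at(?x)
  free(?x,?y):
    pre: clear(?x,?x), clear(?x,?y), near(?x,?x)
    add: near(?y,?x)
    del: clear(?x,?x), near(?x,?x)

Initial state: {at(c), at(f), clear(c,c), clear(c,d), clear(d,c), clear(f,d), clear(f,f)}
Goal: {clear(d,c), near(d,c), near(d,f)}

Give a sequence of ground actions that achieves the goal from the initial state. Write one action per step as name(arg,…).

1. move(c)  →  {at(c), at(f), clear(c,c), clear(c,d), clear(d,c), clear(f,d), clear(f,f), near(c,c)}
2. move(f)  →  {at(c), at(f), clear(c,c), clear(c,d), clear(d,c), clear(f,d), clear(f,f), near(c,c), near(f,f)}
3. free(c,d)  →  {at(c), at(f), clear(c,d), clear(d,c), clear(f,d), clear(f,f), near(d,c), near(f,f)}
4. free(f,d)  →  {at(c), at(f), clear(c,d), clear(d,c), clear(f,d), near(d,c), near(d,f)}

move(c); move(f); free(c,d); free(f,d)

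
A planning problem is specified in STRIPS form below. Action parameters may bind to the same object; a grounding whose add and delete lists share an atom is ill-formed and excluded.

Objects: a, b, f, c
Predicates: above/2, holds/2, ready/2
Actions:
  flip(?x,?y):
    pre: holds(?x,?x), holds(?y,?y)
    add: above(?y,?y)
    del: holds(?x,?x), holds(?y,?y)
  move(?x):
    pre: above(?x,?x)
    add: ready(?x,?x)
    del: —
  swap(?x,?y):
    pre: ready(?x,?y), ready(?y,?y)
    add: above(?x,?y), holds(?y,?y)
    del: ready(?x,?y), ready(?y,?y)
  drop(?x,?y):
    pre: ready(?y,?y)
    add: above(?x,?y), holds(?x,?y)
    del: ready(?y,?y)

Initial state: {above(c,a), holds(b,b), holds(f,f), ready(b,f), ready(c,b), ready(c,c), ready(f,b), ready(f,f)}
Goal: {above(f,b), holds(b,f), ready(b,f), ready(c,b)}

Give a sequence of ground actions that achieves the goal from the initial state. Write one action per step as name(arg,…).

1. flip(b,b)  →  {above(b,b), above(c,a), holds(f,f), ready(b,f), ready(c,b), ready(c,c), ready(f,b), ready(f,f)}
2. move(b)  →  {above(b,b), above(c,a), holds(f,f), ready(b,b), ready(b,f), ready(c,b), ready(c,c), ready(f,b), ready(f,f)}
3. swap(f,b)  →  {above(b,b), above(c,a), above(f,b), holds(b,b), holds(f,f), ready(b,f), ready(c,b), ready(c,c), ready(f,f)}
4. drop(b,f)  →  {above(b,b), above(b,f), above(c,a), above(f,b), holds(b,b), holds(b,f), holds(f,f), ready(b,f), ready(c,b), ready(c,c)}

flip(b,b); move(b); swap(f,b); drop(b,f)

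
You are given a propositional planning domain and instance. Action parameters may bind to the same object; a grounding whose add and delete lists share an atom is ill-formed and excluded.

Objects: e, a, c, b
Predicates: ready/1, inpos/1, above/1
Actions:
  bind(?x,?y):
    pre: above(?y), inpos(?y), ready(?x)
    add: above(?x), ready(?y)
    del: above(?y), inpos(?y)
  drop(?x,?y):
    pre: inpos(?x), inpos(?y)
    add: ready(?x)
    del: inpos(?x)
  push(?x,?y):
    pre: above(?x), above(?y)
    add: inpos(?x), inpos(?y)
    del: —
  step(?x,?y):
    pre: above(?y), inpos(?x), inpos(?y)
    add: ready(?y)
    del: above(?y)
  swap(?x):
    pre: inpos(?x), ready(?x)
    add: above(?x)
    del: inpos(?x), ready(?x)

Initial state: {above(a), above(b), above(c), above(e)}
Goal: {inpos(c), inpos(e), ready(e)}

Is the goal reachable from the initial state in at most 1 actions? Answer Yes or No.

1. push(e,c)  →  {above(a), above(b), above(c), above(e), inpos(c), inpos(e)}
2. step(e,e)  →  {above(a), above(b), above(c), inpos(c), inpos(e), ready(e)}
optimal plan length = 2; 2 > 1

No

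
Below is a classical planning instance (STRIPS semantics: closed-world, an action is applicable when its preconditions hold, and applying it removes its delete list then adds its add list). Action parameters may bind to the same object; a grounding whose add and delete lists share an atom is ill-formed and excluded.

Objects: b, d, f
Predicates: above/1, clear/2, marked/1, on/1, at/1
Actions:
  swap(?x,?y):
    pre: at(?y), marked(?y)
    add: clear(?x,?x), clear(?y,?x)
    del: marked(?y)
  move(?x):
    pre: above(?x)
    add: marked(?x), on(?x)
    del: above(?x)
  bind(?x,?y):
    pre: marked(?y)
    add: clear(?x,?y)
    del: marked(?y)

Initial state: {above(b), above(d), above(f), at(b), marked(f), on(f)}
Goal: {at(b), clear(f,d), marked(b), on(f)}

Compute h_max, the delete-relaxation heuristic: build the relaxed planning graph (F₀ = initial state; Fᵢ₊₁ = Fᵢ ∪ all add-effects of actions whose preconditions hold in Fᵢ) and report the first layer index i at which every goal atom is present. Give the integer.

2

F0 = init (6 atoms)
F1 = F0 ∪ {clear(b,f), clear(d,f), clear(f,f), marked(b), marked(d), on(b), on(d)}  (13 atoms)
F2 = F1 ∪ {clear(b,b), clear(b,d), clear(d,b), clear(d,d), clear(f,b), clear(f,d)}  (19 atoms)
goal ⊆ F2  ⇒  h_max = 2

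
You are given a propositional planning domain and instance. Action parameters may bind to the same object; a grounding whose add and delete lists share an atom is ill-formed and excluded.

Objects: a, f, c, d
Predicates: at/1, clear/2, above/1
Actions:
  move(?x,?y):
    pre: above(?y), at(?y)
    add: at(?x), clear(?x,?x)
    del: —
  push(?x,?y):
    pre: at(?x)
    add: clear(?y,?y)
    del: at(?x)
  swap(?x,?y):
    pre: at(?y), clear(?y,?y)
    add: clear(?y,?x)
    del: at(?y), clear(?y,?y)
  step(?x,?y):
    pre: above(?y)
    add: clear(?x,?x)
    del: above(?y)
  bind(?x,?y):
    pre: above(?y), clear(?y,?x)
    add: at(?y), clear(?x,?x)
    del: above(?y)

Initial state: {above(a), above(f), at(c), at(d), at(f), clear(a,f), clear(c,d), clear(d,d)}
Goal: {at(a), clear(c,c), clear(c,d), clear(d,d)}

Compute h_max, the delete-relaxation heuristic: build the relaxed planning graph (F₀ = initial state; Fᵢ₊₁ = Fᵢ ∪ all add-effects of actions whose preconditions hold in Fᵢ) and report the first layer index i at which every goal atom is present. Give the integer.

F0 = init (8 atoms)
F1 = F0 ∪ {at(a), clear(a,a), clear(c,c), clear(d,a), clear(d,c), clear(d,f), clear(f,f)}  (15 atoms)
goal ⊆ F1  ⇒  h_max = 1

1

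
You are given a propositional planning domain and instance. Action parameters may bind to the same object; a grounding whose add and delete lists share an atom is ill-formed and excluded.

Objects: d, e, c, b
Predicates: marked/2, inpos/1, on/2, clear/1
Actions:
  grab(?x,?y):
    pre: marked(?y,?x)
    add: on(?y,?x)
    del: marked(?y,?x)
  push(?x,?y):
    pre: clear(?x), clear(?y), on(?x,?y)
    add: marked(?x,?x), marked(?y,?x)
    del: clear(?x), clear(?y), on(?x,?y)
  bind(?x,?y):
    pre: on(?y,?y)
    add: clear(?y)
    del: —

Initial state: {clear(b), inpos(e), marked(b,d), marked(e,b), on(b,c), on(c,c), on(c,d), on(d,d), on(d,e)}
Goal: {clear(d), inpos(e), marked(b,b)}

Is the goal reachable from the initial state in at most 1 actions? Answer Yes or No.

1. bind(d,d)  →  {clear(b), clear(d), inpos(e), marked(b,d), marked(e,b), on(b,c), on(c,c), on(c,d), on(d,d), on(d,e)}
2. bind(d,c)  →  {clear(b), clear(c), clear(d), inpos(e), marked(b,d), marked(e,b), on(b,c), on(c,c), on(c,d), on(d,d), on(d,e)}
3. push(b,c)  →  {clear(d), inpos(e), marked(b,b), marked(b,d), marked(c,b), marked(e,b), on(c,c), on(c,d), on(d,d), on(d,e)}
optimal plan length = 3; 3 > 1

No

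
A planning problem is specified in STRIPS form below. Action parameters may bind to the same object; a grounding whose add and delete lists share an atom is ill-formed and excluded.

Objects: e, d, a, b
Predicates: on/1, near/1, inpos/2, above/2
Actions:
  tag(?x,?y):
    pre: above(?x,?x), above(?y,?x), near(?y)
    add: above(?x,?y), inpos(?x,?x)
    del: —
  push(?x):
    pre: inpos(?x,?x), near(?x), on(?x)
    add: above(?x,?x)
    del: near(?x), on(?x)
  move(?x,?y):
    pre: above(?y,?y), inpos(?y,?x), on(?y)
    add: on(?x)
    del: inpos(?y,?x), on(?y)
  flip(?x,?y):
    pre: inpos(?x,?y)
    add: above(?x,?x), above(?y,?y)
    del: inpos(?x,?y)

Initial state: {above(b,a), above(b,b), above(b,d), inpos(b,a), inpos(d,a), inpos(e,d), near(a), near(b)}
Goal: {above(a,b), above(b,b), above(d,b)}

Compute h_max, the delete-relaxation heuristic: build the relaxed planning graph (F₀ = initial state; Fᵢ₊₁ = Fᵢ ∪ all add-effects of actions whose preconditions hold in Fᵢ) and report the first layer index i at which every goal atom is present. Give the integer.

F0 = init (8 atoms)
F1 = F0 ∪ {above(a,a), above(d,d), above(e,e), inpos(b,b)}  (12 atoms)
F2 = F1 ∪ {above(a,b), above(d,b), inpos(a,a), inpos(d,d)}  (16 atoms)
goal ⊆ F2  ⇒  h_max = 2

2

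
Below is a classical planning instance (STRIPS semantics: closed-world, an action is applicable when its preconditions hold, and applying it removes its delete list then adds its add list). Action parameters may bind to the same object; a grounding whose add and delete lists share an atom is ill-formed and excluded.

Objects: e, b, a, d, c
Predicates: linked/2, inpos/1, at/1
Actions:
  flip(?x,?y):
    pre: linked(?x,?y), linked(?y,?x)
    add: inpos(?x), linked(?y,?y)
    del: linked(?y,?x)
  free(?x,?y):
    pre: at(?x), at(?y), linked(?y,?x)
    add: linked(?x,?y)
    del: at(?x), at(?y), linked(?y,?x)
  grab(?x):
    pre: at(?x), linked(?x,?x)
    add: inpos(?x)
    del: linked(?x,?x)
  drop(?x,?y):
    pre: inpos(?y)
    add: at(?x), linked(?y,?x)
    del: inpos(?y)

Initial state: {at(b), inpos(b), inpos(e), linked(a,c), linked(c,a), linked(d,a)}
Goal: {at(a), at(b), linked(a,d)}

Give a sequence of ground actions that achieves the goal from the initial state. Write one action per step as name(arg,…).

flip(a,c); drop(a,e); drop(d,a)

1. flip(a,c)  →  {at(b), inpos(a), inpos(b), inpos(e), linked(a,c), linked(c,c), linked(d,a)}
2. drop(a,e)  →  {at(a), at(b), inpos(a), inpos(b), linked(a,c), linked(c,c), linked(d,a), linked(e,a)}
3. drop(d,a)  →  {at(a), at(b), at(d), inpos(b), linked(a,c), linked(a,d), linked(c,c), linked(d,a), linked(e,a)}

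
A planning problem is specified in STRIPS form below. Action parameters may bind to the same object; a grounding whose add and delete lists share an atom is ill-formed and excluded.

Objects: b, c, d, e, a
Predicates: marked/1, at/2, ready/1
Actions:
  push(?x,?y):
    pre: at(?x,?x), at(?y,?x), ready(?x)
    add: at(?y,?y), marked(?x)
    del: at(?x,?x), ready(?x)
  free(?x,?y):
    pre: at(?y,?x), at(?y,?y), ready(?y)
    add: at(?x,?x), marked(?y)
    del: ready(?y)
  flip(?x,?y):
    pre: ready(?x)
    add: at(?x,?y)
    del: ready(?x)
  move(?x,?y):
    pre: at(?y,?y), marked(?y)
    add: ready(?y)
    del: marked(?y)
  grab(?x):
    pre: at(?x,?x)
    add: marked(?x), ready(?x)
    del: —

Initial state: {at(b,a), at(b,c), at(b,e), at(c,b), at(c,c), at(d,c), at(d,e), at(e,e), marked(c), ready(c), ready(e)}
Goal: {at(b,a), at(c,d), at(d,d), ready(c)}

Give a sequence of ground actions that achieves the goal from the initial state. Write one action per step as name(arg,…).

push(e,d); flip(c,d); move(b,c)

1. push(e,d)  →  {at(b,a), at(b,c), at(b,e), at(c,b), at(c,c), at(d,c), at(d,d), at(d,e), marked(c), marked(e), ready(c)}
2. flip(c,d)  →  {at(b,a), at(b,c), at(b,e), at(c,b), at(c,c), at(c,d), at(d,c), at(d,d), at(d,e), marked(c), marked(e)}
3. move(b,c)  →  {at(b,a), at(b,c), at(b,e), at(c,b), at(c,c), at(c,d), at(d,c), at(d,d), at(d,e), marked(e), ready(c)}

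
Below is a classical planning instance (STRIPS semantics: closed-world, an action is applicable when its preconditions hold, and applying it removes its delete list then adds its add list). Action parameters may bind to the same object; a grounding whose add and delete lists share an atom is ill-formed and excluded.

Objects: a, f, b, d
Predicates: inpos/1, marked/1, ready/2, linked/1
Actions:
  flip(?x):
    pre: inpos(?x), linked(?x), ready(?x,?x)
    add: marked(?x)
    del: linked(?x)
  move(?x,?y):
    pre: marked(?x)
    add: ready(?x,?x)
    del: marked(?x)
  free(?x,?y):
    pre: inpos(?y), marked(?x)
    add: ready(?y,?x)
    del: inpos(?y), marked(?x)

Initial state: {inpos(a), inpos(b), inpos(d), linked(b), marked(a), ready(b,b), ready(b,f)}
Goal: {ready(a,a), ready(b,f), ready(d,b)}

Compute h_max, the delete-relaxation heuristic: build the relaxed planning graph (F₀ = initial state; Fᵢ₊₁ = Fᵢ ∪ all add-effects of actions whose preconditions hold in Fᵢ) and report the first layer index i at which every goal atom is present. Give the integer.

F0 = init (7 atoms)
F1 = F0 ∪ {marked(b), ready(a,a), ready(b,a), ready(d,a)}  (11 atoms)
F2 = F1 ∪ {ready(a,b), ready(d,b)}  (13 atoms)
goal ⊆ F2  ⇒  h_max = 2

2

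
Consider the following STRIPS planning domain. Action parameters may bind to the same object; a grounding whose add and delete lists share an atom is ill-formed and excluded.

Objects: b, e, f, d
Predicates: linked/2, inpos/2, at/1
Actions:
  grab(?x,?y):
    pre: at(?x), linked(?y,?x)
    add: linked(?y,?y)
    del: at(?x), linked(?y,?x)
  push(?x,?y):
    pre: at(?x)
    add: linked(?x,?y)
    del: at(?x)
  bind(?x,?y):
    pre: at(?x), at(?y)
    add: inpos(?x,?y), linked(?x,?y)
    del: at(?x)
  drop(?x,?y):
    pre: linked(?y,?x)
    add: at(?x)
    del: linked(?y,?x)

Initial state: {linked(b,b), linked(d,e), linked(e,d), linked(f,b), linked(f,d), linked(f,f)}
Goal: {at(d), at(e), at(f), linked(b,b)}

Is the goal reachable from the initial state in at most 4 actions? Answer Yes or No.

1. drop(e,d)  →  {at(e), linked(b,b), linked(e,d), linked(f,b), linked(f,d), linked(f,f)}
2. drop(f,f)  →  {at(e), at(f), linked(b,b), linked(e,d), linked(f,b), linked(f,d)}
3. drop(d,e)  →  {at(d), at(e), at(f), linked(b,b), linked(f,b), linked(f,d)}
optimal plan length = 3; 3 ≤ 4

Yes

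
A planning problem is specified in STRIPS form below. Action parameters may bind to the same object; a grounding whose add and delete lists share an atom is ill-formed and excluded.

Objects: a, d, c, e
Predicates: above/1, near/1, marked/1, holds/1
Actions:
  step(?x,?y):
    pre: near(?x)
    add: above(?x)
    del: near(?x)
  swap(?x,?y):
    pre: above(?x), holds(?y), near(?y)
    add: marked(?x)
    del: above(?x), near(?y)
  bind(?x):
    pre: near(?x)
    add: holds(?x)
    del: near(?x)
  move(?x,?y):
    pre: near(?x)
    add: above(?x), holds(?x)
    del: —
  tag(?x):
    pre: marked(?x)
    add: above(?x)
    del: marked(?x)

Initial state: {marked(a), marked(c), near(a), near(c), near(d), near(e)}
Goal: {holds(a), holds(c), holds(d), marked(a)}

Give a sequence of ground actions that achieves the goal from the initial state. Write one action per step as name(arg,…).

1. bind(a)  →  {holds(a), marked(a), marked(c), near(c), near(d), near(e)}
2. bind(d)  →  {holds(a), holds(d), marked(a), marked(c), near(c), near(e)}
3. bind(c)  →  {holds(a), holds(c), holds(d), marked(a), marked(c), near(e)}

bind(a); bind(d); bind(c)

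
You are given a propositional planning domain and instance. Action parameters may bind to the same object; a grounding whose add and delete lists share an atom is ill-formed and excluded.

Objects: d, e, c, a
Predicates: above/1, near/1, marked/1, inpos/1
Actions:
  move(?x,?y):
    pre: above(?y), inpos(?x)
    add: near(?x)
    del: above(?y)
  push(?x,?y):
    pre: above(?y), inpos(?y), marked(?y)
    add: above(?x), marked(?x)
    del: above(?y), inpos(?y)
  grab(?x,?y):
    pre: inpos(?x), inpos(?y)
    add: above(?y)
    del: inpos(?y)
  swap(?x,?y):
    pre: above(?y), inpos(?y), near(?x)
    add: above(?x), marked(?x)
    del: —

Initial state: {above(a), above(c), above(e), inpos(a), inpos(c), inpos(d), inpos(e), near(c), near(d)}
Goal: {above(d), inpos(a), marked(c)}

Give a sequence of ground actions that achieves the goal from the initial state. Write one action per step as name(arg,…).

grab(d,d); swap(c,e)

1. grab(d,d)  →  {above(a), above(c), above(d), above(e), inpos(a), inpos(c), inpos(e), near(c), near(d)}
2. swap(c,e)  →  {above(a), above(c), above(d), above(e), inpos(a), inpos(c), inpos(e), marked(c), near(c), near(d)}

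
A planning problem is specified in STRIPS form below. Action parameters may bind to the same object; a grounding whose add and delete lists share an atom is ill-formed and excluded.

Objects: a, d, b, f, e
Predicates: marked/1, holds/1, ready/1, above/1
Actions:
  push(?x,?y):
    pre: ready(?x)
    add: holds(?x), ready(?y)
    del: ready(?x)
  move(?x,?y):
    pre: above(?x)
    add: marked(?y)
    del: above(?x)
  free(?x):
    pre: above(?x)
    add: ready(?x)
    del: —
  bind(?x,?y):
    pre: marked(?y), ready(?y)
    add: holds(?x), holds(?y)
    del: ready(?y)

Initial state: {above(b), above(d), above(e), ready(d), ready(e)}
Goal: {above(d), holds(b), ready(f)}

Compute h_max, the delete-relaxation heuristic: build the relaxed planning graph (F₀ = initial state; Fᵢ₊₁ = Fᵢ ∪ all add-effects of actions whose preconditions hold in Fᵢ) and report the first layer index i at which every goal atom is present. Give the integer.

2

F0 = init (5 atoms)
F1 = F0 ∪ {holds(d), holds(e), marked(a), marked(b), marked(d), marked(e), marked(f), ready(a), ready(b), ready(f)}  (15 atoms)
F2 = F1 ∪ {holds(a), holds(b), holds(f)}  (18 atoms)
goal ⊆ F2  ⇒  h_max = 2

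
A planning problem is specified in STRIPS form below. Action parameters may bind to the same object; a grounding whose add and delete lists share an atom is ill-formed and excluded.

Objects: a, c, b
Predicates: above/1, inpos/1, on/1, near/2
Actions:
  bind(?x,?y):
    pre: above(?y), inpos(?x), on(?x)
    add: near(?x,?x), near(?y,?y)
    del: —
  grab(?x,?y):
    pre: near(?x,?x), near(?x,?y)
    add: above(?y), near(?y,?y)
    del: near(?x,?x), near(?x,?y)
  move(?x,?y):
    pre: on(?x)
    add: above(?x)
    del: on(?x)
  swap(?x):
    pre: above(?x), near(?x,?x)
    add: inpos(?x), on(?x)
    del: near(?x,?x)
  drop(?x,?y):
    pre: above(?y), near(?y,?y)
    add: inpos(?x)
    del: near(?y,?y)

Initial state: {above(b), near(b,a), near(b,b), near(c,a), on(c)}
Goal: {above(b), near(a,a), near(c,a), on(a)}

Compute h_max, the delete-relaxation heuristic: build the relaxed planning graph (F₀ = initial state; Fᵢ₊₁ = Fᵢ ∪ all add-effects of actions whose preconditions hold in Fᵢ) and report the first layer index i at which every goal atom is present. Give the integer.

2

F0 = init (5 atoms)
F1 = F0 ∪ {above(a), above(c), inpos(a), inpos(b), inpos(c), near(a,a), on(b)}  (12 atoms)
F2 = F1 ∪ {near(c,c), on(a)}  (14 atoms)
goal ⊆ F2  ⇒  h_max = 2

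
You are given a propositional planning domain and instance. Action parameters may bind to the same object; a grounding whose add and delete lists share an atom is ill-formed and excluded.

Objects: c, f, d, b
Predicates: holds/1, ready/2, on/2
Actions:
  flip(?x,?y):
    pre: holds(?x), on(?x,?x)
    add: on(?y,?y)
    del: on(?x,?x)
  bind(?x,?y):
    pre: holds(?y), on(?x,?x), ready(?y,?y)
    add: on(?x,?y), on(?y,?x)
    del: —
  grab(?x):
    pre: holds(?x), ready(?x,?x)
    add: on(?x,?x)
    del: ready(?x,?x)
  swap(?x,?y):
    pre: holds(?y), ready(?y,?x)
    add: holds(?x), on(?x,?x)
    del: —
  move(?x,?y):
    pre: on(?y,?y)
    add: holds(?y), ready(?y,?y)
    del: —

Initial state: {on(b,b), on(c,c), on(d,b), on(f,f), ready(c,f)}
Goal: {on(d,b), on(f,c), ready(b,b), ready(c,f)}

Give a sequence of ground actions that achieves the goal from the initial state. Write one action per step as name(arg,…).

move(c,c); bind(f,c); move(c,b)

1. move(c,c)  →  {holds(c), on(b,b), on(c,c), on(d,b), on(f,f), ready(c,c), ready(c,f)}
2. bind(f,c)  →  {holds(c), on(b,b), on(c,c), on(c,f), on(d,b), on(f,c), on(f,f), ready(c,c), ready(c,f)}
3. move(c,b)  →  {holds(b), holds(c), on(b,b), on(c,c), on(c,f), on(d,b), on(f,c), on(f,f), ready(b,b), ready(c,c), ready(c,f)}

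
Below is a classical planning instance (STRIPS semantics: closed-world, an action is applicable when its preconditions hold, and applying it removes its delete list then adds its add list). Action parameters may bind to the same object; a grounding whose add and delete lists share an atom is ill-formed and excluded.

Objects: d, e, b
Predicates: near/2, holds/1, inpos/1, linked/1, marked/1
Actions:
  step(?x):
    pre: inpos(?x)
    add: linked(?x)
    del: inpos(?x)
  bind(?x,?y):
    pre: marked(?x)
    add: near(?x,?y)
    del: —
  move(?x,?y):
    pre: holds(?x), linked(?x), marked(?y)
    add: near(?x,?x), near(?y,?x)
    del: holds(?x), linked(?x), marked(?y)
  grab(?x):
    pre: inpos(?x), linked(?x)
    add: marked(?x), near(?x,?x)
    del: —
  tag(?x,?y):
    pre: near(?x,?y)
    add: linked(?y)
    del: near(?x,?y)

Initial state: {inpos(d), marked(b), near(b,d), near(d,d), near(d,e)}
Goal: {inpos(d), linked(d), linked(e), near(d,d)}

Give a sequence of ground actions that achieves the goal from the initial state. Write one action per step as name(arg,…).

tag(d,e); tag(b,d)

1. tag(d,e)  →  {inpos(d), linked(e), marked(b), near(b,d), near(d,d)}
2. tag(b,d)  →  {inpos(d), linked(d), linked(e), marked(b), near(d,d)}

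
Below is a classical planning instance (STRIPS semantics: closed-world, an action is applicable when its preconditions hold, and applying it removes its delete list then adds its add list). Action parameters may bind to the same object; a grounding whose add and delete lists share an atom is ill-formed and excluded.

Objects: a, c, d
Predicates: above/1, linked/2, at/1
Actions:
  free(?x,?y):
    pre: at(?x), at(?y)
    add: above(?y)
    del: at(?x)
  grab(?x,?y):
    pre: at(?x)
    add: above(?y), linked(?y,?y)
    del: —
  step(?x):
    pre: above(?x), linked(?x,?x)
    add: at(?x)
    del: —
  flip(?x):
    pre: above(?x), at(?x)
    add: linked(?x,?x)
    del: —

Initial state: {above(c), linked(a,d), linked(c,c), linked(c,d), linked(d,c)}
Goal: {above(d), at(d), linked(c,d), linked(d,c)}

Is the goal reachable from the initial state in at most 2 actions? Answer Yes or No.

No

1. step(c)  →  {above(c), at(c), linked(a,d), linked(c,c), linked(c,d), linked(d,c)}
2. grab(c,d)  →  {above(c), above(d), at(c), linked(a,d), linked(c,c), linked(c,d), linked(d,c), linked(d,d)}
3. step(d)  →  {above(c), above(d), at(c), at(d), linked(a,d), linked(c,c), linked(c,d), linked(d,c), linked(d,d)}
optimal plan length = 3; 3 > 2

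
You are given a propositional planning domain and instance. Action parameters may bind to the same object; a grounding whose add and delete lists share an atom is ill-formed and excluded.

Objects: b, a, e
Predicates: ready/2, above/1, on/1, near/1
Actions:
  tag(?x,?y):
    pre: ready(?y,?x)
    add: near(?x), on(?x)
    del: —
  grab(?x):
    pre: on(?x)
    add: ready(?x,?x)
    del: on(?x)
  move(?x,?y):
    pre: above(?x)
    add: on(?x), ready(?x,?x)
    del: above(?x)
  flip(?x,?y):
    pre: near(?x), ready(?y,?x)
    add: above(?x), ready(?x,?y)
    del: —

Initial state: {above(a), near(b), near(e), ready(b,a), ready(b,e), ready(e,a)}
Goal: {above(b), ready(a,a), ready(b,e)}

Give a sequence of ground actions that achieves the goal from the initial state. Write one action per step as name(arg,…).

1. move(a,b)  →  {near(b), near(e), on(a), ready(a,a), ready(b,a), ready(b,e), ready(e,a)}
2. flip(e,b)  →  {above(e), near(b), near(e), on(a), ready(a,a), ready(b,a), ready(b,e), ready(e,a), ready(e,b)}
3. flip(b,e)  →  {above(b), above(e), near(b), near(e), on(a), ready(a,a), ready(b,a), ready(b,e), ready(e,a), ready(e,b)}

move(a,b); flip(e,b); flip(b,e)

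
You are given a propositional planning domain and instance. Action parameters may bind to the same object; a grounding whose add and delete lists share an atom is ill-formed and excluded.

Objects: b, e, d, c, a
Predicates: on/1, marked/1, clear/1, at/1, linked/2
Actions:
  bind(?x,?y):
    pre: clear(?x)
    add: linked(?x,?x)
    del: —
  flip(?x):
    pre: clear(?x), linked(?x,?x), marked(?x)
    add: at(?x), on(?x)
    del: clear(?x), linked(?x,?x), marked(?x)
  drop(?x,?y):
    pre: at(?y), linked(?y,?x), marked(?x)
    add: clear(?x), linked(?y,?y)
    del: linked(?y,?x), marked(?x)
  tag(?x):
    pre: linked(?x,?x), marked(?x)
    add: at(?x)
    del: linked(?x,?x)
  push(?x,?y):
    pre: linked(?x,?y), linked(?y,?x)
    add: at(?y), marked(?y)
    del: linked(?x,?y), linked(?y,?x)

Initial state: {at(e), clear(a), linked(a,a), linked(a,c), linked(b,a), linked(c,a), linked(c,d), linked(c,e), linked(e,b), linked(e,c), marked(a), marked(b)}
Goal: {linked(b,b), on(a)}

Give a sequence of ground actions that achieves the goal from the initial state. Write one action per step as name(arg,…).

flip(a); drop(b,e); bind(b,b)

1. flip(a)  →  {at(a), at(e), linked(a,c), linked(b,a), linked(c,a), linked(c,d), linked(c,e), linked(e,b), linked(e,c), marked(b), on(a)}
2. drop(b,e)  →  {at(a), at(e), clear(b), linked(a,c), linked(b,a), linked(c,a), linked(c,d), linked(c,e), linked(e,c), linked(e,e), on(a)}
3. bind(b,b)  →  {at(a), at(e), clear(b), linked(a,c), linked(b,a), linked(b,b), linked(c,a), linked(c,d), linked(c,e), linked(e,c), linked(e,e), on(a)}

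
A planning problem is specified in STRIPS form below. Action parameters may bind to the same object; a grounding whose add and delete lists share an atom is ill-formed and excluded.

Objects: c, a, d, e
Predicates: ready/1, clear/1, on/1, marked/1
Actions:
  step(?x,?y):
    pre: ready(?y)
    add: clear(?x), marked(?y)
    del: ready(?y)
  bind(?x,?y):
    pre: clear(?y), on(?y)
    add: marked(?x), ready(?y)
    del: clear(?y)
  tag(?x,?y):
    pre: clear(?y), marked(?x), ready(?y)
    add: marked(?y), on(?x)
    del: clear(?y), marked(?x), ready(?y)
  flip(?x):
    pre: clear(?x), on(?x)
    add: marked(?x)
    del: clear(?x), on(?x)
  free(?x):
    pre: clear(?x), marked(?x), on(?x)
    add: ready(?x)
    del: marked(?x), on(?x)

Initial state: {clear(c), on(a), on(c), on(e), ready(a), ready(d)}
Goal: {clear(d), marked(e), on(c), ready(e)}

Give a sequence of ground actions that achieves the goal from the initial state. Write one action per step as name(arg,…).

1. step(d,a)  →  {clear(c), clear(d), marked(a), on(a), on(c), on(e), ready(d)}
2. step(e,d)  →  {clear(c), clear(d), clear(e), marked(a), marked(d), on(a), on(c), on(e)}
3. bind(e,e)  →  {clear(c), clear(d), marked(a), marked(d), marked(e), on(a), on(c), on(e), ready(e)}

step(d,a); step(e,d); bind(e,e)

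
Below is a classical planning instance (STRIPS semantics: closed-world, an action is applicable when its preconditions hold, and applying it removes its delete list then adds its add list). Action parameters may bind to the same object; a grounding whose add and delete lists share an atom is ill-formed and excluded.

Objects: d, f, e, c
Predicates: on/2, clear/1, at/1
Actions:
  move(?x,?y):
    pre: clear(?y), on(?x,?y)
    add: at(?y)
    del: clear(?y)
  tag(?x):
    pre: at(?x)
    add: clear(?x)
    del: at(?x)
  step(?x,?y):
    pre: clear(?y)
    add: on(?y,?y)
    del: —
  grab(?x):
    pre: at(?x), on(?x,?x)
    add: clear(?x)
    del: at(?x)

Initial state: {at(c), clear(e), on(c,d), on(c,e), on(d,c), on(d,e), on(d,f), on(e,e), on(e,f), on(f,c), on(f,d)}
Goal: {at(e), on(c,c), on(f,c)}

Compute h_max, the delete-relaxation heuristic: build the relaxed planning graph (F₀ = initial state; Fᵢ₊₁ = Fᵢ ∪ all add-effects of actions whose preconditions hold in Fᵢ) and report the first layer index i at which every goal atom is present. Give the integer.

F0 = init (11 atoms)
F1 = F0 ∪ {at(e), clear(c)}  (13 atoms)
F2 = F1 ∪ {on(c,c)}  (14 atoms)
goal ⊆ F2  ⇒  h_max = 2

2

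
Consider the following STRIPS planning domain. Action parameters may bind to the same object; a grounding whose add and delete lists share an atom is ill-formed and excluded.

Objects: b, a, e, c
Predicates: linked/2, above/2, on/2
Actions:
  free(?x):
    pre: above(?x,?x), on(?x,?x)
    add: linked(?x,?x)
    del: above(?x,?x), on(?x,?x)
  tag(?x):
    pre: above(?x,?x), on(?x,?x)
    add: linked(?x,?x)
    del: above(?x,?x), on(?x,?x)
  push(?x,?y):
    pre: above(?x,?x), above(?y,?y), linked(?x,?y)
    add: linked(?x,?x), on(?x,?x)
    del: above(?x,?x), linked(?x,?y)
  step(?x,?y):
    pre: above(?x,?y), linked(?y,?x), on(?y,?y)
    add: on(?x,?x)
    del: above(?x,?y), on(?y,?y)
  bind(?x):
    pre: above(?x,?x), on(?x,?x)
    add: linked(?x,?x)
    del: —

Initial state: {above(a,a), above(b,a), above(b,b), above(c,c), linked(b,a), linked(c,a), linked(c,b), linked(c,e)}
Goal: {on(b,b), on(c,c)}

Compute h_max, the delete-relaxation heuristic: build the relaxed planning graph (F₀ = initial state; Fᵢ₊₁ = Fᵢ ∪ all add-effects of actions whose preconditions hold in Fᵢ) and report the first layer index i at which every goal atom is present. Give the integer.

F0 = init (8 atoms)
F1 = F0 ∪ {linked(b,b), linked(c,c), on(b,b), on(c,c)}  (12 atoms)
goal ⊆ F1  ⇒  h_max = 1

1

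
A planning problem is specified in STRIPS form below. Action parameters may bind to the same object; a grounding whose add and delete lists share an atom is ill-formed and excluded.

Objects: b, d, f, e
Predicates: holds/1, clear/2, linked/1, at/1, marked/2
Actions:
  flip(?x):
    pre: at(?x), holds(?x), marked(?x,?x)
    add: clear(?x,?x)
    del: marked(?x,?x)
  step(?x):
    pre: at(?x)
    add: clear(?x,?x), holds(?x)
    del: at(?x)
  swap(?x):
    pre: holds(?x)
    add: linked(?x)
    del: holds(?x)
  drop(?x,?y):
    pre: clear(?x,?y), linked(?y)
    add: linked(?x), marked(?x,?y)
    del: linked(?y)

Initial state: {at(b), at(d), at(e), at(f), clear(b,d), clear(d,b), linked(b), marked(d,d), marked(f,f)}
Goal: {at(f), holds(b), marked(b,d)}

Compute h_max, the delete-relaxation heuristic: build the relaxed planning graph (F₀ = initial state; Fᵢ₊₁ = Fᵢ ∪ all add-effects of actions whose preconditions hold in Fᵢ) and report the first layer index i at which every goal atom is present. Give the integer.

2

F0 = init (9 atoms)
F1 = F0 ∪ {clear(b,b), clear(d,d), clear(e,e), clear(f,f), holds(b), holds(d), holds(e), holds(f), linked(d), marked(d,b)}  (19 atoms)
F2 = F1 ∪ {linked(e), linked(f), marked(b,d)}  (22 atoms)
goal ⊆ F2  ⇒  h_max = 2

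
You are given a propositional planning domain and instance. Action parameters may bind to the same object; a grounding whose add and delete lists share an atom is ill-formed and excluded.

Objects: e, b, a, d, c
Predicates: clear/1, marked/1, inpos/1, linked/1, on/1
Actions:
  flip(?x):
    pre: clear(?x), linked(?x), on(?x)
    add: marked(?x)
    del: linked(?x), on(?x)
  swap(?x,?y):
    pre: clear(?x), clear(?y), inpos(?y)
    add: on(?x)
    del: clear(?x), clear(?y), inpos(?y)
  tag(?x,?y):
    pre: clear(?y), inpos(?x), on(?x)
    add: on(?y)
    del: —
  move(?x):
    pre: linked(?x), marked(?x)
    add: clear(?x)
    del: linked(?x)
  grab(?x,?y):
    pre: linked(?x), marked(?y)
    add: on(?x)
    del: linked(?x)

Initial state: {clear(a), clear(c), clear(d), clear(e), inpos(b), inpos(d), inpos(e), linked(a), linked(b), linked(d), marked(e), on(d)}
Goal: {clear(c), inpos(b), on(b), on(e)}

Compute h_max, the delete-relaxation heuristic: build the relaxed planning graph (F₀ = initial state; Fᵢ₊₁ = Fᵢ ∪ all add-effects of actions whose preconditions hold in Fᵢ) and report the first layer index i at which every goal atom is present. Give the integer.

F0 = init (12 atoms)
F1 = F0 ∪ {marked(d), on(a), on(b), on(c), on(e)}  (17 atoms)
goal ⊆ F1  ⇒  h_max = 1

1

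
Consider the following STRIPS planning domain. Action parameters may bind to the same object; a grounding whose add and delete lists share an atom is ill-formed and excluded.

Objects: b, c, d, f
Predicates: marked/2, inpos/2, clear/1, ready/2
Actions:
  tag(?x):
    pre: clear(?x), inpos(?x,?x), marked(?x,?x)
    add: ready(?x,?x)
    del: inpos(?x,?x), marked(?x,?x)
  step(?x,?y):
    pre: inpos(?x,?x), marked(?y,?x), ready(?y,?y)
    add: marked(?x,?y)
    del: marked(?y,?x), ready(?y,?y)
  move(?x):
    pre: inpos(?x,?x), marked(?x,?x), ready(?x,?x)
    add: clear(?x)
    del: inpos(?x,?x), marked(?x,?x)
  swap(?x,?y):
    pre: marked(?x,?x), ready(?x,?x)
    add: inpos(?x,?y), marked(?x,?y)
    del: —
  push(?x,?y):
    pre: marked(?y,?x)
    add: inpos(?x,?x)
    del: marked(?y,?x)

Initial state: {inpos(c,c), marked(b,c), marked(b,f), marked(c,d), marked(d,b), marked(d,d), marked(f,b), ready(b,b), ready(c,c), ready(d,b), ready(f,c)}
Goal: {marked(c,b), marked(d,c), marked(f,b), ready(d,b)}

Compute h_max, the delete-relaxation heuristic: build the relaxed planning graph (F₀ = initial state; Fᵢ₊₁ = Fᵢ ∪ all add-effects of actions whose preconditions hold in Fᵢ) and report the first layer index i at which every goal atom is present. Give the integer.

2

F0 = init (11 atoms)
F1 = F0 ∪ {inpos(b,b), inpos(d,d), inpos(f,f), marked(c,b)}  (15 atoms)
F2 = F1 ∪ {marked(d,c)}  (16 atoms)
goal ⊆ F2  ⇒  h_max = 2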